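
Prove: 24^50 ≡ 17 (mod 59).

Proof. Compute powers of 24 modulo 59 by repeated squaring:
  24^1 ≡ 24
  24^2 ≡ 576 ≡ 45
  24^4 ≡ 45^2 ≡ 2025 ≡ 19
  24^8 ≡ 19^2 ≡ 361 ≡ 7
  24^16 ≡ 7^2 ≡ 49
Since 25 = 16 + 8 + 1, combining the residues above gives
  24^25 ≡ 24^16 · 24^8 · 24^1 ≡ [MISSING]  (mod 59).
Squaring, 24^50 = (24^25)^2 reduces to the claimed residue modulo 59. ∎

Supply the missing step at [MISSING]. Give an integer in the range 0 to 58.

31

Multiply the listed residues: 49 · 7 · 24 = 343 → 8232.
Reducing modulo 59: 8232 = 139·59 + 31, so 24^25 ≡ 31.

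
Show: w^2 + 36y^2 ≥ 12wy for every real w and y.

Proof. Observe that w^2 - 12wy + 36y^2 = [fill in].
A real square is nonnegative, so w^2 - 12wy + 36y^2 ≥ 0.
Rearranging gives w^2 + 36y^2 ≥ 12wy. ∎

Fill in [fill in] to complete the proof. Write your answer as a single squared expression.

w^2 - 12wy + 36y^2 is a perfect-square trinomial: the outer terms are (w)^2 and (6y)^2, and the cross term is -2·w·6y.
So w^2 - 12wy + 36y^2 = (w - 6y)^2 ≥ 0.

(w - 6y)^2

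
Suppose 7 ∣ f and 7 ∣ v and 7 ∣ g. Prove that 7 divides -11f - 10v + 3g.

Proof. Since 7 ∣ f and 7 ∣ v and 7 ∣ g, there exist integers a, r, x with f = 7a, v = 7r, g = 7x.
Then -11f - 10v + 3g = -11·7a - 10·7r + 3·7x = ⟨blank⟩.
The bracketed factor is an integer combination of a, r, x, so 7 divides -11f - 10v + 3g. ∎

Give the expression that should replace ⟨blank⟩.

7(-11a - 10r + 3x)

Each term has a factor of 7: -11·7a - 10·7r + 3·7x = 7·(-11a - 10r + 3x).
Since -11a - 10r + 3x is an integer, 7 ∣ (-11f - 10v + 3g).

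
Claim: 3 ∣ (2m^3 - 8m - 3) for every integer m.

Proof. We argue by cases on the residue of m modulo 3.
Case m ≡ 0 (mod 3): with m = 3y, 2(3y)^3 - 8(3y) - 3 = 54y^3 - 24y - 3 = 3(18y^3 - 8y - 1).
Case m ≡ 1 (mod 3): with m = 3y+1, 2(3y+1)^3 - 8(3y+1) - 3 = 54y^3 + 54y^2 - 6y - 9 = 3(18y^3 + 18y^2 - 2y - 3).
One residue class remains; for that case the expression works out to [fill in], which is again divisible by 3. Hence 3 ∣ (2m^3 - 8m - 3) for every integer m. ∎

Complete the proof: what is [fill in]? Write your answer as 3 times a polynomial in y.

Only m ≡ 2 (mod 3) is unaccounted for. Put m = 3y+2:
2(3y+2)^3 - 8(3y+2) - 3 expands to 54y^3 + 108y^2 + 48y - 3,
and factoring out 3 leaves 3(18y^3 + 36y^2 + 16y - 1).

3(18y^3 + 36y^2 + 16y - 1)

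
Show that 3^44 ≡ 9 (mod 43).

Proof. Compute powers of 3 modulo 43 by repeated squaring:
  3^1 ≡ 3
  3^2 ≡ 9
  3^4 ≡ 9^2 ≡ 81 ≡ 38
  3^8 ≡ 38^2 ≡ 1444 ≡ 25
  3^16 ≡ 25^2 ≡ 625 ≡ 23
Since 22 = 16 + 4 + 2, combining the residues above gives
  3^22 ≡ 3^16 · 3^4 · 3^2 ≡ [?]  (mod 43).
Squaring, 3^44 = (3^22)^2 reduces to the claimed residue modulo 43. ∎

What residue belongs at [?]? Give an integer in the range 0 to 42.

40

Multiply the listed residues: 23 · 38 · 9 = 874 → 7866.
Reducing modulo 43: 7866 = 182·43 + 40, so 3^22 ≡ 40.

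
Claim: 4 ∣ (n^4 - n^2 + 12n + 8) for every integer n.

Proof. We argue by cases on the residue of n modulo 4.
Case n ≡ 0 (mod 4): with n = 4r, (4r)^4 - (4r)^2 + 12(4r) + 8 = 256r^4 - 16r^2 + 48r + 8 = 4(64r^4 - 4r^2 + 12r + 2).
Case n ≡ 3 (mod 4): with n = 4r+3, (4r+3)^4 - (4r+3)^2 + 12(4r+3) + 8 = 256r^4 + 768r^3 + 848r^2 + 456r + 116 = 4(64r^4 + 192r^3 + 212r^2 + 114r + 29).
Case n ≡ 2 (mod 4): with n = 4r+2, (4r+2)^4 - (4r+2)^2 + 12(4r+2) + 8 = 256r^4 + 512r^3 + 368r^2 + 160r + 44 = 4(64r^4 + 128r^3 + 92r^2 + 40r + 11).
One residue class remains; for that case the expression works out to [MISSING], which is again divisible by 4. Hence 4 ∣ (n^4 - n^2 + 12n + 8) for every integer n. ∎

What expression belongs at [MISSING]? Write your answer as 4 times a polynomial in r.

4(64r^4 + 64r^3 + 20r^2 + 14r + 5)

Only n ≡ 1 (mod 4) is unaccounted for. Put n = 4r+1:
(4r+1)^4 - (4r+1)^2 + 12(4r+1) + 8 expands to 256r^4 + 256r^3 + 80r^2 + 56r + 20,
and factoring out 4 leaves 4(64r^4 + 64r^3 + 20r^2 + 14r + 5).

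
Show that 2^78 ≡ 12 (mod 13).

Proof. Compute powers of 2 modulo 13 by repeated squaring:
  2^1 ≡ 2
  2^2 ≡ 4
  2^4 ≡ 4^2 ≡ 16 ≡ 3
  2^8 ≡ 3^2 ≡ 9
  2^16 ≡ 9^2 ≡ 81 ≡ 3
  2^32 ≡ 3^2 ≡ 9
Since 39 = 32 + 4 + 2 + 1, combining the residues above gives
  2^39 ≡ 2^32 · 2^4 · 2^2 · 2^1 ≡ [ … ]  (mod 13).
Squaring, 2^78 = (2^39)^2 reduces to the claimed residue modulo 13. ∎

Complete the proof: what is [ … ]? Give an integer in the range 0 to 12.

Multiply the listed residues: 9 · 3 · 4 · 2 = 27 → 108 → 216.
Reducing modulo 13: 216 = 16·13 + 8, so 2^39 ≡ 8.

8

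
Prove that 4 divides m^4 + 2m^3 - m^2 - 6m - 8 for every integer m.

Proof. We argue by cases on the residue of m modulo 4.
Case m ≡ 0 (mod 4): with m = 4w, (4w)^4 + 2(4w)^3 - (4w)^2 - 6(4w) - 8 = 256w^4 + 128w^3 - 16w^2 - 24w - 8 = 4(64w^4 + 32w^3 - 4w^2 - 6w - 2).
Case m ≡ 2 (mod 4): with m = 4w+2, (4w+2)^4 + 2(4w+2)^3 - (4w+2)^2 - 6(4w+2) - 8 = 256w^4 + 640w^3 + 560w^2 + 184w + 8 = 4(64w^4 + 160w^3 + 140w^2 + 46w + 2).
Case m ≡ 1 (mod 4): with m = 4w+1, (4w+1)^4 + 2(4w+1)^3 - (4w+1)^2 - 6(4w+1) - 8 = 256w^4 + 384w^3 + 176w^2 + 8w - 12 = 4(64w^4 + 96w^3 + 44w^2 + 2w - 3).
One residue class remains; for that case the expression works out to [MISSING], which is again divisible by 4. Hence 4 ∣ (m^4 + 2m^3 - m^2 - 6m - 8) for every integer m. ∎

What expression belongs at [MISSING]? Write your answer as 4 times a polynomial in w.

4(64w^4 + 224w^3 + 284w^2 + 150w + 25)

Only m ≡ 3 (mod 4) is unaccounted for. Put m = 4w+3:
(4w+3)^4 + 2(4w+3)^3 - (4w+3)^2 - 6(4w+3) - 8 expands to 256w^4 + 896w^3 + 1136w^2 + 600w + 100,
and factoring out 4 leaves 4(64w^4 + 224w^3 + 284w^2 + 150w + 25).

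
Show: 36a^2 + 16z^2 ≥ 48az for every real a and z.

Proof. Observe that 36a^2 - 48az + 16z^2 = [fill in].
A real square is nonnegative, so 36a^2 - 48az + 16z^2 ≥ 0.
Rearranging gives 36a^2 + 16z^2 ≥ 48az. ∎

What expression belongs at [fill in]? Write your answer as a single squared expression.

(6a - 4z)^2

36a^2 - 48az + 16z^2 is a perfect-square trinomial: the outer terms are (6a)^2 and (4z)^2, and the cross term is -2·6a·4z.
So 36a^2 - 48az + 16z^2 = (6a - 4z)^2 ≥ 0.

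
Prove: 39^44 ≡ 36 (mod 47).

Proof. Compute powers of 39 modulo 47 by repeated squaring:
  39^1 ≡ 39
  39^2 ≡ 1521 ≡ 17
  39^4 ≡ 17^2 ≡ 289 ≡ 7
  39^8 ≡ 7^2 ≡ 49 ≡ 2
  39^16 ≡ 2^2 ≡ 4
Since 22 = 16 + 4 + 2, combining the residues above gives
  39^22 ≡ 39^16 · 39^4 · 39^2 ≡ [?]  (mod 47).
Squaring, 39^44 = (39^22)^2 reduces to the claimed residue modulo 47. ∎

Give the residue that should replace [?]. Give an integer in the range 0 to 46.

6

39^16 · 39^4 · 39^2 ≡ 4 · 7 · 17 = 476.
476 mod 47 = 6, so 39^22 ≡ 6 (mod 47).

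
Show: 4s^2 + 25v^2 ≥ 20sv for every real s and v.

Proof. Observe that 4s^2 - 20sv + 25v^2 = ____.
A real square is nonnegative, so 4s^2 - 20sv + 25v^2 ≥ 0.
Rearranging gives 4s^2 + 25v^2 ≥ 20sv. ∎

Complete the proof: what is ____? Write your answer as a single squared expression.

4s^2 - 20sv + 25v^2 is a perfect-square trinomial: the outer terms are (2s)^2 and (5v)^2, and the cross term is -2·2s·5v.
So 4s^2 - 20sv + 25v^2 = (2s - 5v)^2 ≥ 0.

(2s - 5v)^2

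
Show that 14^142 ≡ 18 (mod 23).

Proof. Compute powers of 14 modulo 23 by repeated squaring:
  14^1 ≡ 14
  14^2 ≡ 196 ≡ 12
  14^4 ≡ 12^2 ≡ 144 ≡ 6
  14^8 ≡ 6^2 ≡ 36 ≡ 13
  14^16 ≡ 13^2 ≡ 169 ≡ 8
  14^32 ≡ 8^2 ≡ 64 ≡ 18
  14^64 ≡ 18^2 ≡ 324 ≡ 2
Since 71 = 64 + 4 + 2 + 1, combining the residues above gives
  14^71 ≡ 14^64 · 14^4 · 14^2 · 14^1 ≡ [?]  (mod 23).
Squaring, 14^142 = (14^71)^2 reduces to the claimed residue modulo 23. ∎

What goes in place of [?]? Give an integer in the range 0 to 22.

Multiply the listed residues: 2 · 6 · 12 · 14 = 12 → 144 → 2016.
Reducing modulo 23: 2016 = 87·23 + 15, so 14^71 ≡ 15.

15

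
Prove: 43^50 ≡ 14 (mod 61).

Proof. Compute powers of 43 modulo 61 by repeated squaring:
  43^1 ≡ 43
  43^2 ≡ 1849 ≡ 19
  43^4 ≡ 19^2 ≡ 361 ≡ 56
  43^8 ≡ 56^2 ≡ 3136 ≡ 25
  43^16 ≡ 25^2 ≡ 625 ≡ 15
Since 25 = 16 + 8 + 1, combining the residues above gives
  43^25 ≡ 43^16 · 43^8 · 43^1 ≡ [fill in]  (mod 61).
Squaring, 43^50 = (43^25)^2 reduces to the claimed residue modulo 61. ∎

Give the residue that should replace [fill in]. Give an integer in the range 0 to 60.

43^16 · 43^8 · 43^1 ≡ 15 · 25 · 43 = 16125.
16125 mod 61 = 21, so 43^25 ≡ 21 (mod 61).

21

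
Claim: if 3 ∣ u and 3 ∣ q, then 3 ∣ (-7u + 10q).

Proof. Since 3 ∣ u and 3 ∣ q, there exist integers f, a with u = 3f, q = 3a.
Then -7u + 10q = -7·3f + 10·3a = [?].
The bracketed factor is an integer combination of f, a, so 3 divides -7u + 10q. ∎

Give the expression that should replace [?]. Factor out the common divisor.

Pull the common 3 out of every term: -7·3f + 10·3a = 3(10a - 7f).
10a - 7f is an integer, which exhibits the divisibility.

3(10a - 7f)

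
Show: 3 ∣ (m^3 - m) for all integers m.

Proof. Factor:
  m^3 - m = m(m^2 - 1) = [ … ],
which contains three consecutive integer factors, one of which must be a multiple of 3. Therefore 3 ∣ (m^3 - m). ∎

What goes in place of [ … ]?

(m - 1)m(m + 1)

m(m^2 - 1) = m(m - 1)(m + 1) = (m - 1)m(m + 1).
These three factors are consecutive integers, so their product is divisible by 3.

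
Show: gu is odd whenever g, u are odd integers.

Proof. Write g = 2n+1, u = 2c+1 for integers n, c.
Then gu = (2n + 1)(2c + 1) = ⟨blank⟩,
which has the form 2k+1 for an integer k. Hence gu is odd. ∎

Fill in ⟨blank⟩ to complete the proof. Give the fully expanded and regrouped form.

2(2cn + c + n) + 1

Expanding: (2n + 1)(2c + 1) = 4cn + 2c + 2n + 1.
Every term except the constant is even, so this is 2(2cn + c + n) + 1,
and 2cn + c + n ∈ ℤ gives the required form.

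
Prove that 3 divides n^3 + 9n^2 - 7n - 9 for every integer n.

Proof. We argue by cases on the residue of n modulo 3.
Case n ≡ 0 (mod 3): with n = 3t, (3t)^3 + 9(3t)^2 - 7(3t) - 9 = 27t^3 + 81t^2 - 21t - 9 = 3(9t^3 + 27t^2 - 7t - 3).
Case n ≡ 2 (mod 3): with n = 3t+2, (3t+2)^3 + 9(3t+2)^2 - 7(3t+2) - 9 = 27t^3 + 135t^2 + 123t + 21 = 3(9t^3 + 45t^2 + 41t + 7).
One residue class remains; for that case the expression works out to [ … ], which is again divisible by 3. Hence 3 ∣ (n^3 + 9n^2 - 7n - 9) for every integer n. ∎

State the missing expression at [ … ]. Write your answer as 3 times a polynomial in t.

3(9t^3 + 36t^2 + 14t - 2)

Only n ≡ 1 (mod 3) is unaccounted for. Put n = 3t+1:
(3t+1)^3 + 9(3t+1)^2 - 7(3t+1) - 9 expands to 27t^3 + 108t^2 + 42t - 6,
and factoring out 3 leaves 3(9t^3 + 36t^2 + 14t - 2).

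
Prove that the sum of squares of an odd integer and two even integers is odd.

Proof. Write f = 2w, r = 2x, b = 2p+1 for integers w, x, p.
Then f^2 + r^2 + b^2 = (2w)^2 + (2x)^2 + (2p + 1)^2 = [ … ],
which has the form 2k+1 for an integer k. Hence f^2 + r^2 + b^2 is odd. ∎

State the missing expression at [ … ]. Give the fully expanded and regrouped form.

2(2p^2 + 2p + 2w^2 + 2x^2) + 1

(2w)^2 + (2x)^2 + (2p + 1)^2 = 4p^2 + 4p + 4w^2 + 4x^2 + 1
= 2(2p^2 + 2p + 2w^2 + 2x^2) + 1.
Since 2p^2 + 2p + 2w^2 + 2x^2 is an integer, the sum of squares is of the form 2k+1 for an integer k.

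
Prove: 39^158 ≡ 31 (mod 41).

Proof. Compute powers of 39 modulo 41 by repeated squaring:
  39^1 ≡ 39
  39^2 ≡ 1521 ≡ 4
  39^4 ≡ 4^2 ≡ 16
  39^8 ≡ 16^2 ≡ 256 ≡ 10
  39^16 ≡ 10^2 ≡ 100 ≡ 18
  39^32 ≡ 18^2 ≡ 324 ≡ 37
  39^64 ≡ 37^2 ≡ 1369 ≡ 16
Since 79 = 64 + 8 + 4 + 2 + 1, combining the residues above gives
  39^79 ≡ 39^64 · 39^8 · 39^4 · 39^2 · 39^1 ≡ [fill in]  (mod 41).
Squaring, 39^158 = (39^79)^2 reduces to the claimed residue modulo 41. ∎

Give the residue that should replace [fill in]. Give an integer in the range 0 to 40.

Multiply the listed residues: 16 · 10 · 16 · 4 · 39 = 160 → 2560 → 10240 → 399360.
Reducing modulo 41: 399360 = 9740·41 + 20, so 39^79 ≡ 20.

20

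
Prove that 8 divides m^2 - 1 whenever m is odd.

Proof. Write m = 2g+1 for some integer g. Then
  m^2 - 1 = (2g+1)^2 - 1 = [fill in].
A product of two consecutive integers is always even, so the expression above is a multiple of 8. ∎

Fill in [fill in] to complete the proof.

4g(g + 1)

(2g+1)^2 - 1 = 4g^2 + 4g + 1 - 1 = 4g^2 + 4g = 4g(g+1).
Since g and g+1 are consecutive, g(g+1) is even, and 4·(even) is a multiple of 8.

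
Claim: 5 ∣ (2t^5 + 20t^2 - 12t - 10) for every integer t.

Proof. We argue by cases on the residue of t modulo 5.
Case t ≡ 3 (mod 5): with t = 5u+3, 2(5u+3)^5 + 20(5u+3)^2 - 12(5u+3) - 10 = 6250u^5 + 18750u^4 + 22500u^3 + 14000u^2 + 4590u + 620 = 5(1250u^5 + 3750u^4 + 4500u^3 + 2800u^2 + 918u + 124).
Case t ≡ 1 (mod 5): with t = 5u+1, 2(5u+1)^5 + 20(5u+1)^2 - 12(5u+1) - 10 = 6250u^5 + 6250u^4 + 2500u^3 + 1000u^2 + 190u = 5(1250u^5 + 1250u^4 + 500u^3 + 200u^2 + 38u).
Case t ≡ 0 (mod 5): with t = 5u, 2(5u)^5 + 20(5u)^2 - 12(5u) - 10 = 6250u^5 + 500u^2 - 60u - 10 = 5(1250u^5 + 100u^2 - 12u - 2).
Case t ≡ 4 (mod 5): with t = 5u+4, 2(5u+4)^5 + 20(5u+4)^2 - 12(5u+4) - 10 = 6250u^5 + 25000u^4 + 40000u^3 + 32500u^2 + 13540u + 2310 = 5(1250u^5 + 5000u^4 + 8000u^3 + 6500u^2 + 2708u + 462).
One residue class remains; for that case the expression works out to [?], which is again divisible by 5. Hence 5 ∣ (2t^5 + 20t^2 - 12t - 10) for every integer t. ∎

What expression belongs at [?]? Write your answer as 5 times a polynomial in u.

The residues treated are {3, 1, 0, 4}, so the missing case is t ≡ 2 (mod 5); write t = 5u+2.
Then 2(5u+2)^5 + 20(5u+2)^2 - 12(5u+2) - 10 = 6250u^5 + 12500u^4 + 10000u^3 + 4500u^2 + 1140u + 110 = 5(1250u^5 + 2500u^4 + 2000u^3 + 900u^2 + 228u + 22).

5(1250u^5 + 2500u^4 + 2000u^3 + 900u^2 + 228u + 22)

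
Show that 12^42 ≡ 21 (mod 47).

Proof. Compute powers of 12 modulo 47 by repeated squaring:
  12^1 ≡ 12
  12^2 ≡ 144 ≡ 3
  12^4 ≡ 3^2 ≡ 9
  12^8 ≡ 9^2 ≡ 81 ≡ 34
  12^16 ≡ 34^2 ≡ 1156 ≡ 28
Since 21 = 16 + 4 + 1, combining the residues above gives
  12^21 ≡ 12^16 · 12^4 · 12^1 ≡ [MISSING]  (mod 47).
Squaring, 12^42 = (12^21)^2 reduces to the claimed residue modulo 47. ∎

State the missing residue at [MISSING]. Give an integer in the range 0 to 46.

Multiply the listed residues: 28 · 9 · 12 = 252 → 3024.
Reducing modulo 47: 3024 = 64·47 + 16, so 12^21 ≡ 16.

16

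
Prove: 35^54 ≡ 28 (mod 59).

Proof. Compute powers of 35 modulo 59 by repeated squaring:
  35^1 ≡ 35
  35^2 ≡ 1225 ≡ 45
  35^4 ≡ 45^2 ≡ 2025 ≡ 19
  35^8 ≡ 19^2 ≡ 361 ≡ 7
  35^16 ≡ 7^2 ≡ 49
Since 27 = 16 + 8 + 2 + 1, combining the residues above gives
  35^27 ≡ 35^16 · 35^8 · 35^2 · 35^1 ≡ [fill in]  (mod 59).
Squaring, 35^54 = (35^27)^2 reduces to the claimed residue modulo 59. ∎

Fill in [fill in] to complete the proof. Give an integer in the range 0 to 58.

21

35^16 · 35^8 · 35^2 · 35^1 ≡ 49 · 7 · 45 · 35 = 540225.
540225 mod 59 = 21, so 35^27 ≡ 21 (mod 59).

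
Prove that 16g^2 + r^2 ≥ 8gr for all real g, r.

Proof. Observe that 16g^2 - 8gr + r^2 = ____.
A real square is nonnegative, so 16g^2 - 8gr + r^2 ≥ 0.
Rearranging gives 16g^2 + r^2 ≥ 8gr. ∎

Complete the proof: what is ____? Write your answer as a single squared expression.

(4g - r)^2

16g^2 - 8gr + r^2 is a perfect-square trinomial: the outer terms are (4g)^2 and (r)^2, and the cross term is -2·4g·r.
So 16g^2 - 8gr + r^2 = (4g - r)^2 ≥ 0.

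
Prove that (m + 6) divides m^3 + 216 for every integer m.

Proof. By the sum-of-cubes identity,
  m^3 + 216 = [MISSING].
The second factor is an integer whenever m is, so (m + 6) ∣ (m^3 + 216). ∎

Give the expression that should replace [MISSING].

Polynomial division of m^3 + 216 by m + 6 leaves remainder 0 and quotient m^2 - 6m + 36.
Hence m^3 + 216 = (m + 6)(m^2 - 6m + 36).

(m + 6)(m^2 - 6m + 36)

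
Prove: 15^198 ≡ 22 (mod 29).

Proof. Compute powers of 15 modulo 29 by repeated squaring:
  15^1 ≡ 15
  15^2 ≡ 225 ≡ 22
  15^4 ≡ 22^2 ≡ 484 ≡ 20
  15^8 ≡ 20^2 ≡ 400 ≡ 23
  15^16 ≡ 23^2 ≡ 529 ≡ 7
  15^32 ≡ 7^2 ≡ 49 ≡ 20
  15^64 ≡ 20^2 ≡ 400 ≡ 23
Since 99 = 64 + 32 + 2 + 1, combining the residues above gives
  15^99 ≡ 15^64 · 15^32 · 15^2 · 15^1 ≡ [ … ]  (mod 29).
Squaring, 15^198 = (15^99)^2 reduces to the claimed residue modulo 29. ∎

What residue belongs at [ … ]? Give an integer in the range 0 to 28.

14

Multiply the listed residues: 23 · 20 · 22 · 15 = 460 → 10120 → 151800.
Reducing modulo 29: 151800 = 5234·29 + 14, so 15^99 ≡ 14.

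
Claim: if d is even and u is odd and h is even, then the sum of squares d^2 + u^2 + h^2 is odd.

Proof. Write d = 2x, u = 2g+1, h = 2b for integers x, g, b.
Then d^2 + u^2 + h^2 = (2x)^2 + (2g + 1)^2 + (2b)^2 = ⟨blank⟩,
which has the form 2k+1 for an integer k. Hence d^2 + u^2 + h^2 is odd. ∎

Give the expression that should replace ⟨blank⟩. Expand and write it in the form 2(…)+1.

2(2b^2 + 2g^2 + 2g + 2x^2) + 1

Expanding: (2x)^2 + (2g + 1)^2 + (2b)^2 = 4b^2 + 4g^2 + 4g + 4x^2 + 1.
Every term except the constant is even, so this is 2(2b^2 + 2g^2 + 2g + 2x^2) + 1,
and 2b^2 + 2g^2 + 2g + 2x^2 ∈ ℤ gives the required form.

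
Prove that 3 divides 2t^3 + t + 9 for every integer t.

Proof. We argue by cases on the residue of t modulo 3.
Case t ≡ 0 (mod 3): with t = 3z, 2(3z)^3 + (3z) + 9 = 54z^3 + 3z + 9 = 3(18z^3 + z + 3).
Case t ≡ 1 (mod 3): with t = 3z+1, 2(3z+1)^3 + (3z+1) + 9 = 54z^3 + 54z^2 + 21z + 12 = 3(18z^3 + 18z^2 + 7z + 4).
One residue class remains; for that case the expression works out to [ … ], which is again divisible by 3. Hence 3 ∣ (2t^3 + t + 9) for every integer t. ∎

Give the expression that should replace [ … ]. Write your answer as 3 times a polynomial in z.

The residues treated are {0, 1}, so the missing case is t ≡ 2 (mod 3); write t = 3z+2.
Then 2(3z+2)^3 + (3z+2) + 9 = 54z^3 + 108z^2 + 75z + 27 = 3(18z^3 + 36z^2 + 25z + 9).

3(18z^3 + 36z^2 + 25z + 9)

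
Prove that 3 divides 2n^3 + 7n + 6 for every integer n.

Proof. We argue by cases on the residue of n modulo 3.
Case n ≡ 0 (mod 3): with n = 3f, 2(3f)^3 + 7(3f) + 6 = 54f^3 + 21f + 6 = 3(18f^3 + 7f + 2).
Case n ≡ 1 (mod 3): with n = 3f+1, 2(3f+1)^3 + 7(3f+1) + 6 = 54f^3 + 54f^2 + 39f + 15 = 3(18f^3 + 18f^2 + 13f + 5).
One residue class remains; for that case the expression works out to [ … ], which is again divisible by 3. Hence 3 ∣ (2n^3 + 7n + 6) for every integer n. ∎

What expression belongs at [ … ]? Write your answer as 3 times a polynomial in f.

3(18f^3 + 36f^2 + 31f + 12)

The residues treated are {0, 1}, so the missing case is n ≡ 2 (mod 3); write n = 3f+2.
Then 2(3f+2)^3 + 7(3f+2) + 6 = 54f^3 + 108f^2 + 93f + 36 = 3(18f^3 + 36f^2 + 31f + 12).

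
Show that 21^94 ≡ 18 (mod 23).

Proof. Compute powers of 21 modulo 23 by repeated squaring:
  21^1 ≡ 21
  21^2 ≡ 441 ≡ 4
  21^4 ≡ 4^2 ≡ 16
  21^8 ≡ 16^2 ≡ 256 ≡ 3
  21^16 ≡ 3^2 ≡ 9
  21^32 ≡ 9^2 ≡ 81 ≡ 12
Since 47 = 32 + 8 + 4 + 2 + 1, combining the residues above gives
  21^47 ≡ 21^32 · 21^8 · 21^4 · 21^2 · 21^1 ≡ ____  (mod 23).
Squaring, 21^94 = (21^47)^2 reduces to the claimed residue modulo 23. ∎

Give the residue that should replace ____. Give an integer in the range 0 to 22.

15

Multiply the listed residues: 12 · 3 · 16 · 4 · 21 = 36 → 576 → 2304 → 48384.
Reducing modulo 23: 48384 = 2103·23 + 15, so 21^47 ≡ 15.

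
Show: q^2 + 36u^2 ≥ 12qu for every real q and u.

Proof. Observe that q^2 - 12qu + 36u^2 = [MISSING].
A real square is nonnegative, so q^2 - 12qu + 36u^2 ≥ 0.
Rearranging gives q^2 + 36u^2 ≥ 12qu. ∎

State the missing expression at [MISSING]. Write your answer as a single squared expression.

(q - 6u)^2

q^2 - 12qu + 36u^2 is a perfect-square trinomial: the outer terms are (q)^2 and (6u)^2, and the cross term is -2·q·6u.
So q^2 - 12qu + 36u^2 = (q - 6u)^2 ≥ 0.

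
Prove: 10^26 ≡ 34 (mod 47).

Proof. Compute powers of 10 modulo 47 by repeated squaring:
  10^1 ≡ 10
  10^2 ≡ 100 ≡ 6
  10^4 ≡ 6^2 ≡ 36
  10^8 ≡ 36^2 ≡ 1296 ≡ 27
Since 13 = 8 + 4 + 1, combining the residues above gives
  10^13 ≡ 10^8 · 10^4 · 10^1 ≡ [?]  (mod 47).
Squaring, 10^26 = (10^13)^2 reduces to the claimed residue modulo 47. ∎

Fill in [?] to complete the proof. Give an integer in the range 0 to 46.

10^8 · 10^4 · 10^1 ≡ 27 · 36 · 10 = 9720.
9720 mod 47 = 38, so 10^13 ≡ 38 (mod 47).

38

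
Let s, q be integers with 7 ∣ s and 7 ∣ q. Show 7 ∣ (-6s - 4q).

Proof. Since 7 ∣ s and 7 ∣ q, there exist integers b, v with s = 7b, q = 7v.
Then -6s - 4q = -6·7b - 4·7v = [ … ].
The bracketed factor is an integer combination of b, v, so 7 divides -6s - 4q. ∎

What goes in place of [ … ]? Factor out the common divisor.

Each term has a factor of 7: -6·7b - 4·7v = 7·(-6b - 4v).
Since -6b - 4v is an integer, 7 ∣ (-6s - 4q).

7(-6b - 4v)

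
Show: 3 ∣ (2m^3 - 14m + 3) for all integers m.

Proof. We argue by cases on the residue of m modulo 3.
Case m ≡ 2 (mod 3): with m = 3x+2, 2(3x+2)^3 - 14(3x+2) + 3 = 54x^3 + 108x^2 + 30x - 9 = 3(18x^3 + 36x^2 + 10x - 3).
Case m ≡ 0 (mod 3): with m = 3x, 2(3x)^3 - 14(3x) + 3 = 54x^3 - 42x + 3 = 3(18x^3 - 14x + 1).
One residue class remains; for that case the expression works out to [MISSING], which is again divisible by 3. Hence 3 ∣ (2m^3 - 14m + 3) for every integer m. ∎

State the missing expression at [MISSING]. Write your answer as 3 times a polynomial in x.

The residues treated are {2, 0}, so the missing case is m ≡ 1 (mod 3); write m = 3x+1.
Then 2(3x+1)^3 - 14(3x+1) + 3 = 54x^3 + 54x^2 - 24x - 9 = 3(18x^3 + 18x^2 - 8x - 3).

3(18x^3 + 18x^2 - 8x - 3)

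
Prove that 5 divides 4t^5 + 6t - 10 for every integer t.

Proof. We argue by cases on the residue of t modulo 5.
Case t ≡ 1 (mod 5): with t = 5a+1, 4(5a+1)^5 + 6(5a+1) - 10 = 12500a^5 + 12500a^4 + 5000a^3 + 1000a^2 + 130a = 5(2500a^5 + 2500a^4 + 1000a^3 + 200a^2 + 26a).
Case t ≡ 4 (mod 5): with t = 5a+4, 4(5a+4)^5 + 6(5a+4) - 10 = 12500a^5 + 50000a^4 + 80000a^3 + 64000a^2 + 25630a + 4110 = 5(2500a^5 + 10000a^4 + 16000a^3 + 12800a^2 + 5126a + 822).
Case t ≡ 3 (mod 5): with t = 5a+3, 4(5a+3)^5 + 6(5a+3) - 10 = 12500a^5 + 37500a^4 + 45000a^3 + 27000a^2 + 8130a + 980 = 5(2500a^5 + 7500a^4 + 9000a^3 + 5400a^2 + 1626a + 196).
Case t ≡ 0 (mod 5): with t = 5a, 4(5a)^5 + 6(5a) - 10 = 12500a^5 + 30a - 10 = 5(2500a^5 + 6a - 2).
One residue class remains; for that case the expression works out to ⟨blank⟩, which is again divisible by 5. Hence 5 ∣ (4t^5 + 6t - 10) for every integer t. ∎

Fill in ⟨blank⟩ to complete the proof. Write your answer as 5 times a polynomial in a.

Only t ≡ 2 (mod 5) is unaccounted for. Put t = 5a+2:
4(5a+2)^5 + 6(5a+2) - 10 expands to 12500a^5 + 25000a^4 + 20000a^3 + 8000a^2 + 1630a + 130,
and factoring out 5 leaves 5(2500a^5 + 5000a^4 + 4000a^3 + 1600a^2 + 326a + 26).

5(2500a^5 + 5000a^4 + 4000a^3 + 1600a^2 + 326a + 26)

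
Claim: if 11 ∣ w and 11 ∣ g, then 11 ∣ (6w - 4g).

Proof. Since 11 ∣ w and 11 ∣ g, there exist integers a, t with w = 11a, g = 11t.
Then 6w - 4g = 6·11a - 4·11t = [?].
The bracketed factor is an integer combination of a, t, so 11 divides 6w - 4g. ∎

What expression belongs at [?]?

Pull the common 11 out of every term: 6·11a - 4·11t = 11(6a - 4t).
6a - 4t is an integer, which exhibits the divisibility.

11(6a - 4t)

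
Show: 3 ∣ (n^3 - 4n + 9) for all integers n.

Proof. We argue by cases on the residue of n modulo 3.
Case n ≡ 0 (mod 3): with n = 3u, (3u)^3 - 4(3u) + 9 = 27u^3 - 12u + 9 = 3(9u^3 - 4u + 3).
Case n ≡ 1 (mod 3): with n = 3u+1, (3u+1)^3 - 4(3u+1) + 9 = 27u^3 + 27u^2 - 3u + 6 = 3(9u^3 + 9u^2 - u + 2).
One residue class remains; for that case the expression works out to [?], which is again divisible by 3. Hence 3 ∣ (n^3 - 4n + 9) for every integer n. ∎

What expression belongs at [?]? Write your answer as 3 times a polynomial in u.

3(9u^3 + 18u^2 + 8u + 3)

The residues treated are {0, 1}, so the missing case is n ≡ 2 (mod 3); write n = 3u+2.
Then (3u+2)^3 - 4(3u+2) + 9 = 27u^3 + 54u^2 + 24u + 9 = 3(9u^3 + 18u^2 + 8u + 3).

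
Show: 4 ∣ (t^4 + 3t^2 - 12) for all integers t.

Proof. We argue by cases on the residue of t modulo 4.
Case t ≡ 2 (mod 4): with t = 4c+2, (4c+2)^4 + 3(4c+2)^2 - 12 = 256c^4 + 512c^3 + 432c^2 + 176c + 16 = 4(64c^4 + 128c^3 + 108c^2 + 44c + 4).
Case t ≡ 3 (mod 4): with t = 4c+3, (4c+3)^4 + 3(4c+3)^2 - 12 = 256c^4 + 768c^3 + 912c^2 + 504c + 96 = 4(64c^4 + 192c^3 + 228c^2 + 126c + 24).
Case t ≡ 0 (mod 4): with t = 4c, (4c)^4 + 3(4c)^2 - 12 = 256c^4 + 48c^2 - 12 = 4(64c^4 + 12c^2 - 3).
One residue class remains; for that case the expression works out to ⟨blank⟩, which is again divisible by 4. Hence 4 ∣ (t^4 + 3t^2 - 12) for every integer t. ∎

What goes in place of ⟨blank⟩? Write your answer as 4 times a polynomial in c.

The residues treated are {2, 3, 0}, so the missing case is t ≡ 1 (mod 4); write t = 4c+1.
Then (4c+1)^4 + 3(4c+1)^2 - 12 = 256c^4 + 256c^3 + 144c^2 + 40c - 8 = 4(64c^4 + 64c^3 + 36c^2 + 10c - 2).

4(64c^4 + 64c^3 + 36c^2 + 10c - 2)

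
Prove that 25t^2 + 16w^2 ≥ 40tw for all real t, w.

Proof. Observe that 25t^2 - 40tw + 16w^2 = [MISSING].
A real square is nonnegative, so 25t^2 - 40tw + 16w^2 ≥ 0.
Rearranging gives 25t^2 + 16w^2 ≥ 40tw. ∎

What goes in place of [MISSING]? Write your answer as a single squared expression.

The leading and trailing coefficients are 5^2 and 4^2, and 40 = 2·5·4, so the trinomial is (5t - 4w)^2.
Hence 25t^2 - 40tw + 16w^2 ≥ 0.

(5t - 4w)^2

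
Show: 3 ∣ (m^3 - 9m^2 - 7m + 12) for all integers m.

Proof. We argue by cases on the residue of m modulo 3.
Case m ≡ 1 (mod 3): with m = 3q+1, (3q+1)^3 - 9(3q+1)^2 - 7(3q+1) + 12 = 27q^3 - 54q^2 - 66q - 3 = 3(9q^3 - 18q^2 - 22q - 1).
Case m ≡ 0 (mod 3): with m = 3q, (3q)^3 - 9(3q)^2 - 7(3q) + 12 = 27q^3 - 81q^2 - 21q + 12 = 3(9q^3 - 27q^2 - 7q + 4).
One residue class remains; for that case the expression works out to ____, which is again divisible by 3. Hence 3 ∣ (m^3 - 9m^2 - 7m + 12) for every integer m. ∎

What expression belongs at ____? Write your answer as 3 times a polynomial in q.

3(9q^3 - 9q^2 - 31q - 10)

Only m ≡ 2 (mod 3) is unaccounted for. Put m = 3q+2:
(3q+2)^3 - 9(3q+2)^2 - 7(3q+2) + 12 expands to 27q^3 - 27q^2 - 93q - 30,
and factoring out 3 leaves 3(9q^3 - 9q^2 - 31q - 10).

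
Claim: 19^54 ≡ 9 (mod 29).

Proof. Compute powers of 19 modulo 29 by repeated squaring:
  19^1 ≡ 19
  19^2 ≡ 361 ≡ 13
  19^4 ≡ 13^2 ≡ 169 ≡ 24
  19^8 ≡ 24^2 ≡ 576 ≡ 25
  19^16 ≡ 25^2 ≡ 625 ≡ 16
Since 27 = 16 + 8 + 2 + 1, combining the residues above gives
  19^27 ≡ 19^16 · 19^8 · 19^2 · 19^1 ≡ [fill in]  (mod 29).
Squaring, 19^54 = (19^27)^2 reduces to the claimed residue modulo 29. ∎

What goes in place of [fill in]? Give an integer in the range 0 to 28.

26

19^16 · 19^8 · 19^2 · 19^1 ≡ 16 · 25 · 13 · 19 = 98800.
98800 mod 29 = 26, so 19^27 ≡ 26 (mod 29).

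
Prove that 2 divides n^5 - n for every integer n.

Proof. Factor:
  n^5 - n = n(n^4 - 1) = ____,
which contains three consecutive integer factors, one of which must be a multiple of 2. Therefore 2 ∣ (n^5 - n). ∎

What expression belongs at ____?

n^4 - 1 = (n^2 - 1)(n^2 + 1), and n^2 - 1 = (n-1)(n+1).
So n(n^4 - 1) = (n - 1)n(n + 1)(n^2 + 1).

(n - 1)n(n + 1)(n^2 + 1)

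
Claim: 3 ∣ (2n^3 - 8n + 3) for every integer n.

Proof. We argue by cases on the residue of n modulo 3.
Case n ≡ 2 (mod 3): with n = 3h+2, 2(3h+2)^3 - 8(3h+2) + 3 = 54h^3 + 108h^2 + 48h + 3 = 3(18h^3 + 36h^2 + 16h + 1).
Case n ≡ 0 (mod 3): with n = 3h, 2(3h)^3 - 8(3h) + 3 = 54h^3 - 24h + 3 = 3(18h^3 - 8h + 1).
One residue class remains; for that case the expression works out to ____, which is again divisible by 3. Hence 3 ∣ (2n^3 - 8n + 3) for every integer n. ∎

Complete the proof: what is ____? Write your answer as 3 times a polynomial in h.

Only n ≡ 1 (mod 3) is unaccounted for. Put n = 3h+1:
2(3h+1)^3 - 8(3h+1) + 3 expands to 54h^3 + 54h^2 - 6h - 3,
and factoring out 3 leaves 3(18h^3 + 18h^2 - 2h - 1).

3(18h^3 + 18h^2 - 2h - 1)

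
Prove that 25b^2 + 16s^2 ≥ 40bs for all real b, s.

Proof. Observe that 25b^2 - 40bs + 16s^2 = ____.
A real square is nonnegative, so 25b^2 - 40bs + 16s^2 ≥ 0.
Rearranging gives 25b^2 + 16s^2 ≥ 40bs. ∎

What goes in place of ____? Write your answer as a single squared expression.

25b^2 - 40bs + 16s^2 is a perfect-square trinomial: the outer terms are (5b)^2 and (4s)^2, and the cross term is -2·5b·4s.
So 25b^2 - 40bs + 16s^2 = (5b - 4s)^2 ≥ 0.

(5b - 4s)^2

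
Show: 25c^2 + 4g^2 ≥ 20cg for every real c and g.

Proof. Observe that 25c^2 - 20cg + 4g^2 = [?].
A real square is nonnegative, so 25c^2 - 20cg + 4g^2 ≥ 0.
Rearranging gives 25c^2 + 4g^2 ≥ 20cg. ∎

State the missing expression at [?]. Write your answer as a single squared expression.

25c^2 - 20cg + 4g^2 is a perfect-square trinomial: the outer terms are (5c)^2 and (2g)^2, and the cross term is -2·5c·2g.
So 25c^2 - 20cg + 4g^2 = (5c - 2g)^2 ≥ 0.

(5c - 2g)^2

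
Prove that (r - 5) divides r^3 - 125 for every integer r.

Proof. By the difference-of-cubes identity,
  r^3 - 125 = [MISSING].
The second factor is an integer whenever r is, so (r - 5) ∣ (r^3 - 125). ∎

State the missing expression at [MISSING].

(r - 5)(r^2 + 5r + 25)

a^3 - b^3 = (a - b)(a^2 + ab + b^2). With a = r, b = 5:
r^3 - 125 = (r - 5)(r^2 + 5r + 25).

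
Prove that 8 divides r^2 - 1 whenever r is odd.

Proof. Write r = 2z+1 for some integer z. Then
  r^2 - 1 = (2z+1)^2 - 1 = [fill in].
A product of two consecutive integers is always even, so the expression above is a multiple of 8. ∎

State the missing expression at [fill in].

4z(z + 1)

(2z+1)^2 - 1 = 4z^2 + 4z + 1 - 1 = 4z^2 + 4z = 4z(z+1).
Since z and z+1 are consecutive, z(z+1) is even, and 4·(even) is a multiple of 8.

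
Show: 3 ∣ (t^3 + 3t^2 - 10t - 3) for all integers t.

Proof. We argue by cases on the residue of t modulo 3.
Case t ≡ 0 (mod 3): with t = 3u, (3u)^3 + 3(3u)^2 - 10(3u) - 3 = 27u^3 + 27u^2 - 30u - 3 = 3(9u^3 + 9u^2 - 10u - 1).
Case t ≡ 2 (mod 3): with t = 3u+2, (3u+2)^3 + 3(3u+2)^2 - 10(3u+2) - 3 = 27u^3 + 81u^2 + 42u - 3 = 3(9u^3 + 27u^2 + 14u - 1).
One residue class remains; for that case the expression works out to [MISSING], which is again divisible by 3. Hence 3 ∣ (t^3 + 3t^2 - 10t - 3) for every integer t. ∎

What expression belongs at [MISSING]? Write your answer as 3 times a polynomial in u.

3(9u^3 + 18u^2 - u - 3)

The residues treated are {0, 2}, so the missing case is t ≡ 1 (mod 3); write t = 3u+1.
Then (3u+1)^3 + 3(3u+1)^2 - 10(3u+1) - 3 = 27u^3 + 54u^2 - 3u - 9 = 3(9u^3 + 18u^2 - u - 3).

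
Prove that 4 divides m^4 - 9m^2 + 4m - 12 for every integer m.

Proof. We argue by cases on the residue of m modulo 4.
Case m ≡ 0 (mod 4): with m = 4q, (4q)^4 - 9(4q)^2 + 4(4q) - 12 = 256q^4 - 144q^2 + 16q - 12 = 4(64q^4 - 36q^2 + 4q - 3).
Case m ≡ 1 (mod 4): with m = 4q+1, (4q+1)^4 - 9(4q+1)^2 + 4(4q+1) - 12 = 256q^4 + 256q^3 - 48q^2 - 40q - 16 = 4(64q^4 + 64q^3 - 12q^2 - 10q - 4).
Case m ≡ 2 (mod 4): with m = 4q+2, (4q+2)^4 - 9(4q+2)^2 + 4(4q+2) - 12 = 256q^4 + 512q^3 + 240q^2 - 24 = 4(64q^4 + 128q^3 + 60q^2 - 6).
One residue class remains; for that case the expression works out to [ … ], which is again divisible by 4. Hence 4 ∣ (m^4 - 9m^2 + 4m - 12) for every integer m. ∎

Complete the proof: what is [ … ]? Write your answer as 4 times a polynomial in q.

4(64q^4 + 192q^3 + 180q^2 + 58q)

Only m ≡ 3 (mod 4) is unaccounted for. Put m = 4q+3:
(4q+3)^4 - 9(4q+3)^2 + 4(4q+3) - 12 expands to 256q^4 + 768q^3 + 720q^2 + 232q,
and factoring out 4 leaves 4(64q^4 + 192q^3 + 180q^2 + 58q).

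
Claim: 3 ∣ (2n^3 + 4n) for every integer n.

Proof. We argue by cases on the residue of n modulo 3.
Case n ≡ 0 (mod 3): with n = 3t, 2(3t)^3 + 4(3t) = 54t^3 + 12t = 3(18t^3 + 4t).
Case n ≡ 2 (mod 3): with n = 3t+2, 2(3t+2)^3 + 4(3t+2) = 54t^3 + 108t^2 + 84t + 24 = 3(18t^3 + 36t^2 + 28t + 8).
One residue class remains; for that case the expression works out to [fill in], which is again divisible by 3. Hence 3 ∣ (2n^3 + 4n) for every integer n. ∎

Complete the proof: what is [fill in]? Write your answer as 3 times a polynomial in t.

Only n ≡ 1 (mod 3) is unaccounted for. Put n = 3t+1:
2(3t+1)^3 + 4(3t+1) expands to 54t^3 + 54t^2 + 30t + 6,
and factoring out 3 leaves 3(18t^3 + 18t^2 + 10t + 2).

3(18t^3 + 18t^2 + 10t + 2)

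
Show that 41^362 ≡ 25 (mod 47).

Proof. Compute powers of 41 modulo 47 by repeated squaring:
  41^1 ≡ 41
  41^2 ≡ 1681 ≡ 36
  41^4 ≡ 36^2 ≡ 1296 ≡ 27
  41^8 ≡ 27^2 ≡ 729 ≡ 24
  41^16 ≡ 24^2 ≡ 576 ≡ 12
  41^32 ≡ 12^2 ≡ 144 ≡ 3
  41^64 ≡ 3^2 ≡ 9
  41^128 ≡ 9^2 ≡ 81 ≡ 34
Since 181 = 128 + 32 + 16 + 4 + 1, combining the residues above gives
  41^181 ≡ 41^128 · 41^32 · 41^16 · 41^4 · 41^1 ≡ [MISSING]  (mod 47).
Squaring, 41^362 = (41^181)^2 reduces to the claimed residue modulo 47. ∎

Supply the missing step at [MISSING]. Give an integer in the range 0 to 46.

5

Multiply the listed residues: 34 · 3 · 12 · 27 · 41 = 102 → 1224 → 33048 → 1354968.
Reducing modulo 47: 1354968 = 28829·47 + 5, so 41^181 ≡ 5.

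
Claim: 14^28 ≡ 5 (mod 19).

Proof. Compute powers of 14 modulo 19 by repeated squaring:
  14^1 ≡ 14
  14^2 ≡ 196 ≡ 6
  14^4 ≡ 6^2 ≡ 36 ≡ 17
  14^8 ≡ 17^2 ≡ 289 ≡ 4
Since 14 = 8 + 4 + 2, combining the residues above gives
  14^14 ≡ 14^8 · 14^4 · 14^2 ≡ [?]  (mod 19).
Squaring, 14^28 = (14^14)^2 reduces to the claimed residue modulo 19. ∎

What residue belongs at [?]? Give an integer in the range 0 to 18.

14^8 · 14^4 · 14^2 ≡ 4 · 17 · 6 = 408.
408 mod 19 = 9, so 14^14 ≡ 9 (mod 19).

9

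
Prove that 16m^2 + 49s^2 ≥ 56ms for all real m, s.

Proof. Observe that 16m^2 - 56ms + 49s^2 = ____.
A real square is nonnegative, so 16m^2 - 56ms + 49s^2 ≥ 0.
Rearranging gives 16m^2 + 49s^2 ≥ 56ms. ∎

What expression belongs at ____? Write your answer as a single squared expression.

The leading and trailing coefficients are 4^2 and 7^2, and 56 = 2·4·7, so the trinomial is (4m - 7s)^2.
Hence 16m^2 - 56ms + 49s^2 ≥ 0.

(4m - 7s)^2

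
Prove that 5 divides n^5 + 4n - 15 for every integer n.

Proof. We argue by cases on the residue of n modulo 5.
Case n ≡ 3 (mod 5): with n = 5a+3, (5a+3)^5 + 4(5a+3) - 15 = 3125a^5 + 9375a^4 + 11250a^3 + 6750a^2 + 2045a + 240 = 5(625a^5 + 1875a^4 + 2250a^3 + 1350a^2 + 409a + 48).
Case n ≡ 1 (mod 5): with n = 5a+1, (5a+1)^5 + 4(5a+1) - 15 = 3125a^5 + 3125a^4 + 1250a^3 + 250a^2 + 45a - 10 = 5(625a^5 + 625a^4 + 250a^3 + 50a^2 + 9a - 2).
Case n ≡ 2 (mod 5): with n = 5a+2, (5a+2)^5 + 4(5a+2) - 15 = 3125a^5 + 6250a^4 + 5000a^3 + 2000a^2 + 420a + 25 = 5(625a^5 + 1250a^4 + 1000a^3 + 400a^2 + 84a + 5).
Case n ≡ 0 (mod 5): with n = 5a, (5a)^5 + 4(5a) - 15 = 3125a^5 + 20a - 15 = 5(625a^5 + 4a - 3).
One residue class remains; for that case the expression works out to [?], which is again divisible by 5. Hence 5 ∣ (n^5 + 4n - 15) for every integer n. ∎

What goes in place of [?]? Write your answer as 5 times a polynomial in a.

The residues treated are {3, 1, 2, 0}, so the missing case is n ≡ 4 (mod 5); write n = 5a+4.
Then (5a+4)^5 + 4(5a+4) - 15 = 3125a^5 + 12500a^4 + 20000a^3 + 16000a^2 + 6420a + 1025 = 5(625a^5 + 2500a^4 + 4000a^3 + 3200a^2 + 1284a + 205).

5(625a^5 + 2500a^4 + 4000a^3 + 3200a^2 + 1284a + 205)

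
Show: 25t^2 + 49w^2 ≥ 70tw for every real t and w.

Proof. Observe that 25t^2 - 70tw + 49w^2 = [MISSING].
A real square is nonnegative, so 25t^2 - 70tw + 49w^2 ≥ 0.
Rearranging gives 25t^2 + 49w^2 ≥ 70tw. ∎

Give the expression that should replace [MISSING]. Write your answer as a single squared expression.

(5t - 7w)^2

25t^2 - 70tw + 49w^2 is a perfect-square trinomial: the outer terms are (5t)^2 and (7w)^2, and the cross term is -2·5t·7w.
So 25t^2 - 70tw + 49w^2 = (5t - 7w)^2 ≥ 0.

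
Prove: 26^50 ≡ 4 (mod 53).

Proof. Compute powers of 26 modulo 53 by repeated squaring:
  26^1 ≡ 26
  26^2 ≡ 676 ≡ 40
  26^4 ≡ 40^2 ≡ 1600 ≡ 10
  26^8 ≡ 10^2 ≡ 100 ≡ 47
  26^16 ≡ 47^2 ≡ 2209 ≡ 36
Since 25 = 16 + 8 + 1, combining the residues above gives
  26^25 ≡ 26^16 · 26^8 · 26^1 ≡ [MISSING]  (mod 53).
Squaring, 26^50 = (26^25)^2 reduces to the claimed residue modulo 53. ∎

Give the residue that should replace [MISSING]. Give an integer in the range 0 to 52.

2

Multiply the listed residues: 36 · 47 · 26 = 1692 → 43992.
Reducing modulo 53: 43992 = 830·53 + 2, so 26^25 ≡ 2.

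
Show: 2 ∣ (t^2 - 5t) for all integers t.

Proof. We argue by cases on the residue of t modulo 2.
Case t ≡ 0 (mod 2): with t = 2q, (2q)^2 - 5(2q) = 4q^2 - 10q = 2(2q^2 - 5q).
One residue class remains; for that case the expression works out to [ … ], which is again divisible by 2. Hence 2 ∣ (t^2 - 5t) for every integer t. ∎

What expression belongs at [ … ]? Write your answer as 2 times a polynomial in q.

2(2q^2 - 3q - 2)

Only t ≡ 1 (mod 2) is unaccounted for. Put t = 2q+1:
(2q+1)^2 - 5(2q+1) expands to 4q^2 - 6q - 4,
and factoring out 2 leaves 2(2q^2 - 3q - 2).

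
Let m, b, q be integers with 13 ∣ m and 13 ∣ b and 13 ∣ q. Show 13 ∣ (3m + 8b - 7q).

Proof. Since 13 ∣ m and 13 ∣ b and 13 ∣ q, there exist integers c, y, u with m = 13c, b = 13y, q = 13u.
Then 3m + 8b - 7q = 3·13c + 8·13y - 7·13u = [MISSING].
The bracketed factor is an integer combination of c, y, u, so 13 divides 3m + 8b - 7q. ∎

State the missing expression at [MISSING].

Each term has a factor of 13: 3·13c + 8·13y - 7·13u = 13·(3c - 7u + 8y).
Since 3c - 7u + 8y is an integer, 13 ∣ (3m + 8b - 7q).

13(3c - 7u + 8y)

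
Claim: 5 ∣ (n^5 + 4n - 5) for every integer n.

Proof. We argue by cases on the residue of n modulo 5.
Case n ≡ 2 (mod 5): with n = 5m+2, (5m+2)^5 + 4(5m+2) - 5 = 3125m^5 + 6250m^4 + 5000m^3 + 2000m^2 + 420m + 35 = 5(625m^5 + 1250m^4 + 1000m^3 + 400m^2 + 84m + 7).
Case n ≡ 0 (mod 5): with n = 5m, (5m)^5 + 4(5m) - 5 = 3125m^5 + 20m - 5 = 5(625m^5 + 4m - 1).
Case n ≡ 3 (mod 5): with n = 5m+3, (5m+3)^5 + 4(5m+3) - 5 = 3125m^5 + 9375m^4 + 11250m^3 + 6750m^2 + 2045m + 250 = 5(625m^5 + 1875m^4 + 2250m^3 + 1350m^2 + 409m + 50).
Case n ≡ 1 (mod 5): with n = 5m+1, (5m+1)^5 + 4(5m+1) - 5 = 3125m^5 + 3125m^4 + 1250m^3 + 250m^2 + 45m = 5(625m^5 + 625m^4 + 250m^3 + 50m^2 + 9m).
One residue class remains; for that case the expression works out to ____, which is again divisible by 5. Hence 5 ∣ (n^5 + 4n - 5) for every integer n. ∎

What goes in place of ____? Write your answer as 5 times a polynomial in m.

5(625m^5 + 2500m^4 + 4000m^3 + 3200m^2 + 1284m + 207)

The residues treated are {2, 0, 3, 1}, so the missing case is n ≡ 4 (mod 5); write n = 5m+4.
Then (5m+4)^5 + 4(5m+4) - 5 = 3125m^5 + 12500m^4 + 20000m^3 + 16000m^2 + 6420m + 1035 = 5(625m^5 + 2500m^4 + 4000m^3 + 3200m^2 + 1284m + 207).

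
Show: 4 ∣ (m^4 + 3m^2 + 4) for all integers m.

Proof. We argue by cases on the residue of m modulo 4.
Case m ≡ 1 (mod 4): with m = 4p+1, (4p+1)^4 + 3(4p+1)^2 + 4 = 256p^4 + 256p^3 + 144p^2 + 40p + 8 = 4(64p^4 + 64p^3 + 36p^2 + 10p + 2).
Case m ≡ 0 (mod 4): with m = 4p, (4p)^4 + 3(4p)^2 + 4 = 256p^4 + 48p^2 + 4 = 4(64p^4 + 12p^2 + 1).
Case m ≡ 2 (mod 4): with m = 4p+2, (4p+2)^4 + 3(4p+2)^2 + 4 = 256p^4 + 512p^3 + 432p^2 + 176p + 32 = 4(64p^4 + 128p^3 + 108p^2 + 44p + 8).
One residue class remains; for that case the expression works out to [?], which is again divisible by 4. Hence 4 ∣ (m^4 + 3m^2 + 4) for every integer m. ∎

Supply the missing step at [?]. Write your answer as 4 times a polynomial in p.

Only m ≡ 3 (mod 4) is unaccounted for. Put m = 4p+3:
(4p+3)^4 + 3(4p+3)^2 + 4 expands to 256p^4 + 768p^3 + 912p^2 + 504p + 112,
and factoring out 4 leaves 4(64p^4 + 192p^3 + 228p^2 + 126p + 28).

4(64p^4 + 192p^3 + 228p^2 + 126p + 28)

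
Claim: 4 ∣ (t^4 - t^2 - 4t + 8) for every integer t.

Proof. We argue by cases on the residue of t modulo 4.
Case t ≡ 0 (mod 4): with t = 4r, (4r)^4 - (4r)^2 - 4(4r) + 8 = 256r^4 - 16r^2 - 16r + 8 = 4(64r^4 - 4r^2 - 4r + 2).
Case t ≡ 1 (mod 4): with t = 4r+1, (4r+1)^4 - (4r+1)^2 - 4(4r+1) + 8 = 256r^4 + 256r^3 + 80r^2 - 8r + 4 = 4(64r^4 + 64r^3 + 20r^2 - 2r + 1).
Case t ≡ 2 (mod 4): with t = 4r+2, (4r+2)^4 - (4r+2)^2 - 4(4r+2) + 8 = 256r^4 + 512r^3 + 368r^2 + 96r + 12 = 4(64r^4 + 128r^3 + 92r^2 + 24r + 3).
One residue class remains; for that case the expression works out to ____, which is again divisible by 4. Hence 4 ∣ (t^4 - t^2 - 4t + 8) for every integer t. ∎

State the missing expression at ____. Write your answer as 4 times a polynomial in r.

The residues treated are {0, 1, 2}, so the missing case is t ≡ 3 (mod 4); write t = 4r+3.
Then (4r+3)^4 - (4r+3)^2 - 4(4r+3) + 8 = 256r^4 + 768r^3 + 848r^2 + 392r + 68 = 4(64r^4 + 192r^3 + 212r^2 + 98r + 17).

4(64r^4 + 192r^3 + 212r^2 + 98r + 17)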